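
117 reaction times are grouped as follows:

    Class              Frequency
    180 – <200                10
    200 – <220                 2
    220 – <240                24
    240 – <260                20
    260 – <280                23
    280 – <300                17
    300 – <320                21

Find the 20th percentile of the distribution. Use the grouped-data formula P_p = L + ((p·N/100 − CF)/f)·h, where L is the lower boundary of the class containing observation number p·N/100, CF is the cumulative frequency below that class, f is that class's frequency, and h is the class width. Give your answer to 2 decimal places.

N = 117; target position k = 20/100 · 117 = 23.4.
Cumulative frequencies: 10, 12, 36, 56, 79, 96, 117.
Observation 23.4 falls in the class 220 – <240.
L = 220, CF = 12, f = 24, h = 20.
P20 = 220 + ((23.4 − 12)/24)·20 = 220 + 9.5 = 229.5.

229.50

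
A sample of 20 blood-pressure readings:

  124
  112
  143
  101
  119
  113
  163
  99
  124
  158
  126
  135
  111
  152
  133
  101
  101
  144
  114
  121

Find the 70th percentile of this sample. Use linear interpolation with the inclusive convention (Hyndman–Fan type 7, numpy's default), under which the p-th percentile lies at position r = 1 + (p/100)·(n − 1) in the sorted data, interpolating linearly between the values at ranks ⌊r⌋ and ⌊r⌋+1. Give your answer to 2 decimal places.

Sorted: 99, 101, 101, 101, 111, 112, 113, 114, 119, 121, 124, 124, 126, 133, 135, 143, 144, 152, 158, 163.
n = 20.
r = 1 + (70/100)·(20 − 1) = 1 + 13.3 = 14.3.
Rank 14 is 133 and rank 15 is 135.
Interpolate: 133 + 0.3·(135 − 133) = 133 + 0.3·2 = 133.6.

133.60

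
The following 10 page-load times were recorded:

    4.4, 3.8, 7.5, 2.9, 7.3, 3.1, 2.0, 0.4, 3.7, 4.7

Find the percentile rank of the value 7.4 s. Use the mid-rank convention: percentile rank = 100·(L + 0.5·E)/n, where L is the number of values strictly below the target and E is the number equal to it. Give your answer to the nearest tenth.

90.0

Sorted: 0.4, 2.0, 2.9, 3.1, 3.7, 3.8, 4.4, 4.7, 7.3, 7.5.
Count below 7.4: L = 9; count equal: E = 0; n = 10.
Percentile rank = 100·(9 + 0.5·0)/10 = 100·9/10 = 90.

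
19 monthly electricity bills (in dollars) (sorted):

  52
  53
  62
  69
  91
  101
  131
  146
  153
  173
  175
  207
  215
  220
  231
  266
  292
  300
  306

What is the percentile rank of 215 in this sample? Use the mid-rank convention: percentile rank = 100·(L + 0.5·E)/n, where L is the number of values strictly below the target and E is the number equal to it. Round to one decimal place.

65.8

Count below 215: L = 12; count equal: E = 1; n = 19.
Percentile rank = 100·(12 + 0.5·1)/19 = 100·12.5/19 = 65.79.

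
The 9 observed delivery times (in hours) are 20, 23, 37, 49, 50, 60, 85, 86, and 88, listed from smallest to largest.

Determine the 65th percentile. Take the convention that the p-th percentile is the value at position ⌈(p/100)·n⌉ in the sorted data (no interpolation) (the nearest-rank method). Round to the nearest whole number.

60

n = 9.
Position = ⌈65/100 · 9⌉ = ⌈5.85⌉ = 6.
The value at rank 6 is 60.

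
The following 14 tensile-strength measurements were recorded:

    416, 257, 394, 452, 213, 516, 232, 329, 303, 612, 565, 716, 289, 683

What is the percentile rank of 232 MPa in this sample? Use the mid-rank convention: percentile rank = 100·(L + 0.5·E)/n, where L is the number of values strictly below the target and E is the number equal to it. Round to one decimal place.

Sorted: 213, 232, 257, 289, 303, 329, 394, 416, 452, 516, 565, 612, 683, 716.
Count below 232: L = 1; count equal: E = 1; n = 14.
Percentile rank = 100·(1 + 0.5·1)/14 = 100·1.5/14 = 10.71.

10.7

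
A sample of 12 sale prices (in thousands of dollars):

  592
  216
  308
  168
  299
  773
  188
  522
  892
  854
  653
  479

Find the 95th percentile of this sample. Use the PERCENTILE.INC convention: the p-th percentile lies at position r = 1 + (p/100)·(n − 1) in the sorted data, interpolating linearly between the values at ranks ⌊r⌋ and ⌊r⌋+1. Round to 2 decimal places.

871.10

Sorted: 168, 188, 216, 299, 308, 479, 522, 592, 653, 773, 854, 892.
n = 12.
r = 1 + (95/100)·(12 − 1) = 1 + 10.45 = 11.45.
Rank 11 is 854 and rank 12 is 892.
Interpolate: 854 + 0.45·(892 − 854) = 854 + 0.45·38 = 871.1.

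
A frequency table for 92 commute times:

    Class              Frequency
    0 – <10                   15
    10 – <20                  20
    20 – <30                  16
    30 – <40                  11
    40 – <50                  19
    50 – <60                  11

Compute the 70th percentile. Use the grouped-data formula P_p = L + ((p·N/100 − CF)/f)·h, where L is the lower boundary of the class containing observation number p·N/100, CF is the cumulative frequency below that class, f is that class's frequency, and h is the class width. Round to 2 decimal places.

N = 92; target position k = 70/100 · 92 = 64.4.
Cumulative frequencies: 15, 35, 51, 62, 81, 92.
Observation 64.4 falls in the class 40 – <50.
L = 40, CF = 62, f = 19, h = 10.
P70 = 40 + ((64.4 − 62)/19)·10 = 40 + 1.26316 = 41.2632.

41.26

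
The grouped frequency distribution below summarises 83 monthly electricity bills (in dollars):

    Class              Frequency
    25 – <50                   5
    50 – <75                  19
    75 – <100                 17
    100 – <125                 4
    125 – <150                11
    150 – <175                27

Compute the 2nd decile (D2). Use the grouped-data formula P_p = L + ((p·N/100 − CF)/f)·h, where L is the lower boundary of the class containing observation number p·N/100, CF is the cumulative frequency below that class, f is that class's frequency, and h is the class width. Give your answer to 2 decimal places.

N = 83; target position k = 20/100 · 83 = 16.6.
Cumulative frequencies: 5, 24, 41, 45, 56, 83.
Observation 16.6 falls in the class 50 – <75.
L = 50, CF = 5, f = 19, h = 25.
P20 = 50 + ((16.6 − 5)/19)·25 = 50 + 15.2632 = 65.2632.

65.26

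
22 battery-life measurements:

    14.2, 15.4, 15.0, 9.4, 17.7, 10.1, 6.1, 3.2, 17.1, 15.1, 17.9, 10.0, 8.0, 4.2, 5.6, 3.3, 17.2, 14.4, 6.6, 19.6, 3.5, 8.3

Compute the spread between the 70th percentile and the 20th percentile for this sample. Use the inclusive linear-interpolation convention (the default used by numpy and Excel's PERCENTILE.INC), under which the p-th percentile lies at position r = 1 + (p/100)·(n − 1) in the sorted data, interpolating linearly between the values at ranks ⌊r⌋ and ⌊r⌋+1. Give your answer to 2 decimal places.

9.37

Sorted: 3.2, 3.3, 3.5, 4.2, 5.6, 6.1, 6.6, 8.0, 8.3, 9.4, 10.0, 10.1, 14.2, 14.4, 15.0, 15.1, 15.4, 17.1, 17.2, 17.7, 17.9, 19.6.
n = 22.
P20: r = 5.2; ranks 5–6 are 5.6, 6.1; interpolating gives 5.7.
P70: r = 15.7; ranks 15–16 are 15.0, 15.1; interpolating gives 15.07.
Difference: 15.07 − 5.7 = 9.37.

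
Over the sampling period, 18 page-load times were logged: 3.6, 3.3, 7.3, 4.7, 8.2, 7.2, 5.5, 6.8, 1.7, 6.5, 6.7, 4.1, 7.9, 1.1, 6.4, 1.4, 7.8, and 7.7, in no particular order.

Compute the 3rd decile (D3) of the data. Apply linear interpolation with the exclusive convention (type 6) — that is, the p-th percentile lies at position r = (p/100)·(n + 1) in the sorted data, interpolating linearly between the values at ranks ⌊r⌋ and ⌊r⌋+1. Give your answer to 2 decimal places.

Sorted: 1.1, 1.4, 1.7, 3.3, 3.6, 4.1, 4.7, 5.5, 6.4, 6.5, 6.7, 6.8, 7.2, 7.3, 7.7, 7.8, 7.9, 8.2.
n = 18.
r = (30/100)·(18 + 1) = 5.7.
Rank 5 is 3.6 and rank 6 is 4.1.
Interpolate: 3.6 + 0.7·(4.1 − 3.6) = 3.6 + 0.7·0.5 = 3.95.

3.95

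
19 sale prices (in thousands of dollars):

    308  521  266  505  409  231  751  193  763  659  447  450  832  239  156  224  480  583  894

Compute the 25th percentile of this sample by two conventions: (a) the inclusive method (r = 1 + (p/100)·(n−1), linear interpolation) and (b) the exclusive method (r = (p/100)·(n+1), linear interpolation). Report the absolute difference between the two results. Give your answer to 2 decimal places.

13.50

Sorted: 156, 193, 224, 231, 239, 266, 308, 409, 447, 450, 480, 505, 521, 583, 659, 751, 763, 832, 894.
n = 19.
(a) r = 5.5; between ranks 5 (239) and 6 (266): 252.5.
(b) r = 5 → value at rank 5 = 239.
|252.5 − 239| = 13.5.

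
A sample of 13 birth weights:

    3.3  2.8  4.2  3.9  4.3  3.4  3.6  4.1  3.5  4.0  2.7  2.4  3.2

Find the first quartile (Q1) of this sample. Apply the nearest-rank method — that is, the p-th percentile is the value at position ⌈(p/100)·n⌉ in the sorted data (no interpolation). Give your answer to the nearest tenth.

Sorted: 2.4, 2.7, 2.8, 3.2, 3.3, 3.4, 3.5, 3.6, 3.9, 4.0, 4.1, 4.2, 4.3.
n = 13.
Position = ⌈25/100 · 13⌉ = ⌈3.25⌉ = 4.
The value at rank 4 is 3.2.

3.2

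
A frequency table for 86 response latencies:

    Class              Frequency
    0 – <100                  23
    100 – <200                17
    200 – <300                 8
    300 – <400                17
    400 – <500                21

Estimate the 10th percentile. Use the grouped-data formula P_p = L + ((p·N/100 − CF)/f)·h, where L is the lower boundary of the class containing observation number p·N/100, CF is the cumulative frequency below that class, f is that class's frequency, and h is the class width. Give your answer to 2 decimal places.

37.39

N = 86; target position k = 10/100 · 86 = 8.6.
Cumulative frequencies: 23, 40, 48, 65, 86.
Observation 8.6 falls in the class 0 – <100.
L = 0, CF = 0, f = 23, h = 100.
P10 = 0 + ((8.6 − 0)/23)·100 = 0 + 37.3913 = 37.3913.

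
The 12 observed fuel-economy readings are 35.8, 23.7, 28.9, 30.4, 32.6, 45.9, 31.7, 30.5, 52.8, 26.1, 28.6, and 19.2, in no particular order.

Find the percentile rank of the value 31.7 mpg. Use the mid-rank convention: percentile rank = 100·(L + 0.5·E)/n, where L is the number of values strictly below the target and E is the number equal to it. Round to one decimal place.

Sorted: 19.2, 23.7, 26.1, 28.6, 28.9, 30.4, 30.5, 31.7, 32.6, 35.8, 45.9, 52.8.
Count below 31.7: L = 7; count equal: E = 1; n = 12.
Percentile rank = 100·(7 + 0.5·1)/12 = 100·7.5/12 = 62.5.

62.5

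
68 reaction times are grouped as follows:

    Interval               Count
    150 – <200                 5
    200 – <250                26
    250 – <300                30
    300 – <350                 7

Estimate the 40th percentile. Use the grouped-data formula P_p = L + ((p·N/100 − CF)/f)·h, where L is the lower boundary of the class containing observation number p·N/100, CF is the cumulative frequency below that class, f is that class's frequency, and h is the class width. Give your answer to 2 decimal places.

N = 68; target position k = 40/100 · 68 = 27.2.
Cumulative frequencies: 5, 31, 61, 68.
Observation 27.2 falls in the class 200 – <250.
L = 200, CF = 5, f = 26, h = 50.
P40 = 200 + ((27.2 − 5)/26)·50 = 200 + 42.6923 = 242.692.

242.69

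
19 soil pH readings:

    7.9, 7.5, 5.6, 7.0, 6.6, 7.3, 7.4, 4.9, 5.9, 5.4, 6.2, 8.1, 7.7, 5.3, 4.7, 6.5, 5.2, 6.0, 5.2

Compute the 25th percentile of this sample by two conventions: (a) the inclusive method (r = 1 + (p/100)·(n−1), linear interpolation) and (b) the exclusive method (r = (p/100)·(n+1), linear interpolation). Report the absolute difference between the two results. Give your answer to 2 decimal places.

Sorted: 4.7, 4.9, 5.2, 5.2, 5.3, 5.4, 5.6, 5.9, 6.0, 6.2, 6.5, 6.6, 7.0, 7.3, 7.4, 7.5, 7.7, 7.9, 8.1.
n = 19.
(a) r = 5.5; between ranks 5 (5.3) and 6 (5.4): 5.35.
(b) r = 5 → value at rank 5 = 5.3.
|5.35 − 5.3| = 0.05.

0.05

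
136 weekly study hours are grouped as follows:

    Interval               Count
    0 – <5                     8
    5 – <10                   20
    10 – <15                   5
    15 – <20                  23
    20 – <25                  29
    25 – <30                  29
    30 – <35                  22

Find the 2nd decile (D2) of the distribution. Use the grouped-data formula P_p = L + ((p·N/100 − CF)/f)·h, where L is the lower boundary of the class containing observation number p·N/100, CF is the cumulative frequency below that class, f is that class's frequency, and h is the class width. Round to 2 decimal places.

9.80

N = 136; target position k = 20/100 · 136 = 27.2.
Cumulative frequencies: 8, 28, 33, 56, 85, 114, 136.
Observation 27.2 falls in the class 5 – <10.
L = 5, CF = 8, f = 20, h = 5.
P20 = 5 + ((27.2 − 8)/20)·5 = 5 + 4.8 = 9.8.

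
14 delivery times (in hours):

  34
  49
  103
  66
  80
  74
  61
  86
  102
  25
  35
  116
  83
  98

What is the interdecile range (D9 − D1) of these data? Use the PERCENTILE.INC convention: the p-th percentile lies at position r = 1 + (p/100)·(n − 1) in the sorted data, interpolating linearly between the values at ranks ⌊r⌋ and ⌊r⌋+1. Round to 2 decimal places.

68.40

Sorted: 25, 34, 35, 49, 61, 66, 74, 80, 83, 86, 98, 102, 103, 116.
n = 14.
P10: r = 2.3; ranks 2–3 are 34, 35; interpolating gives 34.3.
P90: r = 12.7; ranks 12–13 are 102, 103; interpolating gives 102.7.
Difference: 102.7 − 34.3 = 68.4.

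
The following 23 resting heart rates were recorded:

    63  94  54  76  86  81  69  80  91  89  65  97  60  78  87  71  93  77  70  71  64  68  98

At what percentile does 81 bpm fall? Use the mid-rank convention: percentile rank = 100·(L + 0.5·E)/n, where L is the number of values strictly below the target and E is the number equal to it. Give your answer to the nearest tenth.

63.0

Sorted: 54, 60, 63, 64, 65, 68, 69, 70, 71, 71, 76, 77, 78, 80, 81, 86, 87, 89, 91, 93, 94, 97, 98.
Count below 81: L = 14; count equal: E = 1; n = 23.
Percentile rank = 100·(14 + 0.5·1)/23 = 100·14.5/23 = 63.04.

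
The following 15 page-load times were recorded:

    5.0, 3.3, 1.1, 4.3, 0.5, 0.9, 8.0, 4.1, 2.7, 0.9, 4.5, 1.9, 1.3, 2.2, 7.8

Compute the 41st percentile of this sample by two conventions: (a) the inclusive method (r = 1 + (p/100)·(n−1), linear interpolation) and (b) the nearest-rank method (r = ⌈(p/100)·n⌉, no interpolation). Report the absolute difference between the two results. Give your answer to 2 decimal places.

0.08

Sorted: 0.5, 0.9, 0.9, 1.1, 1.3, 1.9, 2.2, 2.7, 3.3, 4.1, 4.3, 4.5, 5.0, 7.8, 8.0.
n = 15.
(a) r = 6.74; between ranks 6 (1.9) and 7 (2.2): 2.122.
(b) the nearest-rank method: rank 7 → 2.2.
|2.122 − 2.2| = 0.078.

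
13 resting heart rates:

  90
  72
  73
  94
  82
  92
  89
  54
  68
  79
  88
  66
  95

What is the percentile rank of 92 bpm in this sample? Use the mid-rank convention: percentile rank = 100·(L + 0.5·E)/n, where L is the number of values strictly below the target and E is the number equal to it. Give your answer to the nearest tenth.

80.8

Sorted: 54, 66, 68, 72, 73, 79, 82, 88, 89, 90, 92, 94, 95.
Count below 92: L = 10; count equal: E = 1; n = 13.
Percentile rank = 100·(10 + 0.5·1)/13 = 100·10.5/13 = 80.77.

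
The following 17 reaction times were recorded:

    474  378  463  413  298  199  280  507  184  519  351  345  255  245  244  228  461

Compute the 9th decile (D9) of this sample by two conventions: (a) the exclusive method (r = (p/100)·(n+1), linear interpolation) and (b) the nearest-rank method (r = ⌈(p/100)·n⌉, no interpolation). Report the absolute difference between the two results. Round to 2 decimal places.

2.40

Sorted: 184, 199, 228, 244, 245, 255, 280, 298, 345, 351, 378, 413, 461, 463, 474, 507, 519.
n = 17.
(a) r = 16.2; between ranks 16 (507) and 17 (519): 509.4.
(b) the nearest-rank method: rank 16 → 507.
|509.4 − 507| = 2.4.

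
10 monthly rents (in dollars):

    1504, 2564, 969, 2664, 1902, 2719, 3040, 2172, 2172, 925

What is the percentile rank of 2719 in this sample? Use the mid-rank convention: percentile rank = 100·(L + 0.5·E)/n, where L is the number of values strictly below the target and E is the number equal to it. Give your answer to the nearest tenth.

Sorted: 925, 969, 1504, 1902, 2172, 2172, 2564, 2664, 2719, 3040.
Count below 2719: L = 8; count equal: E = 1; n = 10.
Percentile rank = 100·(8 + 0.5·1)/10 = 100·8.5/10 = 85.

85.0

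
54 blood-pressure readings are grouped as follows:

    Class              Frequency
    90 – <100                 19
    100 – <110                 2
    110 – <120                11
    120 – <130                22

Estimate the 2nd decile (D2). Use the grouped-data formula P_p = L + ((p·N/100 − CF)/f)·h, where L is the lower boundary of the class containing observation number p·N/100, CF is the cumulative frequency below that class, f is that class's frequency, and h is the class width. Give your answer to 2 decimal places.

95.68

N = 54; target position k = 20/100 · 54 = 10.8.
Cumulative frequencies: 19, 21, 32, 54.
Observation 10.8 falls in the class 90 – <100.
L = 90, CF = 0, f = 19, h = 10.
P20 = 90 + ((10.8 − 0)/19)·10 = 90 + 5.68421 = 95.6842.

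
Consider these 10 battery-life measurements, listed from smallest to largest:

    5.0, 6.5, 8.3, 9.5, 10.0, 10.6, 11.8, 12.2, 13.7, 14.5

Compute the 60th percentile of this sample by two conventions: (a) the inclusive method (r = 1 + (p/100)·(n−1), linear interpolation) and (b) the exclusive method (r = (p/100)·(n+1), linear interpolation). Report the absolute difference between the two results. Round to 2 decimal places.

n = 10.
(a) r = 6.4; between ranks 6 (10.6) and 7 (11.8): 11.08.
(b) r = 6.6; between ranks 6 (10.6) and 7 (11.8): 11.32.
|11.08 − 11.32| = 0.24.

0.24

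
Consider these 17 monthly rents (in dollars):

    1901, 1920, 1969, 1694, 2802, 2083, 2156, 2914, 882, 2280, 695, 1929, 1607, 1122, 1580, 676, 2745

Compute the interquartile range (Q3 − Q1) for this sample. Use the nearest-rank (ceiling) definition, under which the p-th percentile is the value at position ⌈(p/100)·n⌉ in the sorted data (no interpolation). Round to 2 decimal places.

Sorted: 676, 695, 882, 1122, 1580, 1607, 1694, 1901, 1920, 1929, 1969, 2083, 2156, 2280, 2745, 2802, 2914.
n = 17.
P25: rank ⌈25/100·17⌉ = 5 → 1580.
P75: rank ⌈75/100·17⌉ = 13 → 2156.
Difference: 2156 − 1580 = 576.

576.00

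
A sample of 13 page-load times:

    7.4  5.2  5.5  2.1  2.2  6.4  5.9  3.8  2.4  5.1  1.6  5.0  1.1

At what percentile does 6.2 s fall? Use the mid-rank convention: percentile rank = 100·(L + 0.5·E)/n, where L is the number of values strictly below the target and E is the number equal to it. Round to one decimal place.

Sorted: 1.1, 1.6, 2.1, 2.2, 2.4, 3.8, 5.0, 5.1, 5.2, 5.5, 5.9, 6.4, 7.4.
Count below 6.2: L = 11; count equal: E = 0; n = 13.
Percentile rank = 100·(11 + 0.5·0)/13 = 100·11/13 = 84.62.

84.6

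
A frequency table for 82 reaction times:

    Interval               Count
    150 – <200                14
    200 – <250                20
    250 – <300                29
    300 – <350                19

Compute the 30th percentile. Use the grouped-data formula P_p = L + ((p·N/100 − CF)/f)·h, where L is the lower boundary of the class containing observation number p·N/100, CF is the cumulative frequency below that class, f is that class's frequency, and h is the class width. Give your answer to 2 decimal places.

N = 82; target position k = 30/100 · 82 = 24.6.
Cumulative frequencies: 14, 34, 63, 82.
Observation 24.6 falls in the class 200 – <250.
L = 200, CF = 14, f = 20, h = 50.
P30 = 200 + ((24.6 − 14)/20)·50 = 200 + 26.5 = 226.5.

226.50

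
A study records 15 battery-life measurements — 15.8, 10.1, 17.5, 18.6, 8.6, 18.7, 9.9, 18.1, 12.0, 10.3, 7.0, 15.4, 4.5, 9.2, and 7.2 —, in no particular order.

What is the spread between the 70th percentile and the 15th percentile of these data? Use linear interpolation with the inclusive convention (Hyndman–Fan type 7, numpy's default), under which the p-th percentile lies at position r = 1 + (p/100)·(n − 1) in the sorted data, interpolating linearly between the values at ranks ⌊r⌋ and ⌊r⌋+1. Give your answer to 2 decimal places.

8.38

Sorted: 4.5, 7.0, 7.2, 8.6, 9.2, 9.9, 10.1, 10.3, 12.0, 15.4, 15.8, 17.5, 18.1, 18.6, 18.7.
n = 15.
P15: r = 3.1; ranks 3–4 are 7.2, 8.6; interpolating gives 7.34.
P70: r = 10.8; ranks 10–11 are 15.4, 15.8; interpolating gives 15.72.
Difference: 15.72 − 7.34 = 8.38.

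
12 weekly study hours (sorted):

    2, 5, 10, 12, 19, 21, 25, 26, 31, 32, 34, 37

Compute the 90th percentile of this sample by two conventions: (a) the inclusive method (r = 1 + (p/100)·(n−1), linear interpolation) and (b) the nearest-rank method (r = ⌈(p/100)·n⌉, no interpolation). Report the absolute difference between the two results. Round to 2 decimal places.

n = 12.
(a) r = 10.9; between ranks 10 (32) and 11 (34): 33.8.
(b) the nearest-rank method: rank 11 → 34.
|33.8 − 34| = 0.2.

0.20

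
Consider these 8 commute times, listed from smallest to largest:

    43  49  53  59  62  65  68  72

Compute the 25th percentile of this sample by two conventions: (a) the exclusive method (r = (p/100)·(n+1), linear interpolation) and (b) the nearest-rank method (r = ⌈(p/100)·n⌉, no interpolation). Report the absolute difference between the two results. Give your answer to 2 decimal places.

n = 8.
(a) r = 2.25; between ranks 2 (49) and 3 (53): 50.
(b) the nearest-rank method: rank 2 → 49.
|50 − 49| = 1.

1.00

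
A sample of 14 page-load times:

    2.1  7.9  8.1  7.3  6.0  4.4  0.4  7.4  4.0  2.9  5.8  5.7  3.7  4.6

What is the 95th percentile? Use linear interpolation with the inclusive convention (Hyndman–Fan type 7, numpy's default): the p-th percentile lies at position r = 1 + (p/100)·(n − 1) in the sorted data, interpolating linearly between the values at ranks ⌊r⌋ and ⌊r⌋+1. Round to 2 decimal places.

7.97

Sorted: 0.4, 2.1, 2.9, 3.7, 4.0, 4.4, 4.6, 5.7, 5.8, 6.0, 7.3, 7.4, 7.9, 8.1.
n = 14.
r = 1 + (95/100)·(14 − 1) = 1 + 12.35 = 13.35.
Rank 13 is 7.9 and rank 14 is 8.1.
Interpolate: 7.9 + 0.35·(8.1 − 7.9) = 7.9 + 0.35·0.2 = 7.97.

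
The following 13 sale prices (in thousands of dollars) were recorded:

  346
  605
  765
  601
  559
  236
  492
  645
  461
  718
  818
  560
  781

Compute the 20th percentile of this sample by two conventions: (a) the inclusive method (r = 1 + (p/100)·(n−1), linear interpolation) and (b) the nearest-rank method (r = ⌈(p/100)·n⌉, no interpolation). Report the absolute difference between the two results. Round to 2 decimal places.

Sorted: 236, 346, 461, 492, 559, 560, 601, 605, 645, 718, 765, 781, 818.
n = 13.
(a) r = 3.4; between ranks 3 (461) and 4 (492): 473.4.
(b) the nearest-rank method: rank 3 → 461.
|473.4 − 461| = 12.4.

12.40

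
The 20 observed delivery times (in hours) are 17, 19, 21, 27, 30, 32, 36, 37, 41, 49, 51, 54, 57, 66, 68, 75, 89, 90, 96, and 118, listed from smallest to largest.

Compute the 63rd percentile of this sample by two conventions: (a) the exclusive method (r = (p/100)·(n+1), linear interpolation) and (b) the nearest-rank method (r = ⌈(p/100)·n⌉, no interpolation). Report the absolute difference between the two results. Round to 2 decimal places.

2.07

n = 20.
(a) r = 13.23; between ranks 13 (57) and 14 (66): 59.07.
(b) the nearest-rank method: rank 13 → 57.
|59.07 − 57| = 2.07.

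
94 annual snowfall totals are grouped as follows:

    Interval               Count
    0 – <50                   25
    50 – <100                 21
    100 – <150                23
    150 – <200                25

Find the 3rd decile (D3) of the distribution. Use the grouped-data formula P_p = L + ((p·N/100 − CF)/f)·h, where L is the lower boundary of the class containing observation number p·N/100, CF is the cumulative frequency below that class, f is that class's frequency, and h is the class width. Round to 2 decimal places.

57.62

N = 94; target position k = 30/100 · 94 = 28.2.
Cumulative frequencies: 25, 46, 69, 94.
Observation 28.2 falls in the class 50 – <100.
L = 50, CF = 25, f = 21, h = 50.
P30 = 50 + ((28.2 − 25)/21)·50 = 50 + 7.61905 = 57.619.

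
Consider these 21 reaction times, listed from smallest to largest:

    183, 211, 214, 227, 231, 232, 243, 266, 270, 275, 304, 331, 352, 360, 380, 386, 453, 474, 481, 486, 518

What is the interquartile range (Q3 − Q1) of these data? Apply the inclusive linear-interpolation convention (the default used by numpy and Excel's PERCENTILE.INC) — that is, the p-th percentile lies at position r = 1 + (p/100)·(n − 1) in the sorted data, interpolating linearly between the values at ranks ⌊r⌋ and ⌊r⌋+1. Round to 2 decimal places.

n = 21.
P25: r = 6 (integer) → 232.
P75: r = 16 (integer) → 386.
Difference: 386 − 232 = 154.

154.00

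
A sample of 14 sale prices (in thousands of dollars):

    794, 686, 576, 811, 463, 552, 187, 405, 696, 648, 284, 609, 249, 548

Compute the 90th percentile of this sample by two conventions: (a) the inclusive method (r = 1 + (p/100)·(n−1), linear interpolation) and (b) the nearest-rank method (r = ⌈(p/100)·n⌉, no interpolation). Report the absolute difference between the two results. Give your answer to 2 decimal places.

29.40

Sorted: 187, 249, 284, 405, 463, 548, 552, 576, 609, 648, 686, 696, 794, 811.
n = 14.
(a) r = 12.7; between ranks 12 (696) and 13 (794): 764.6.
(b) the nearest-rank method: rank 13 → 794.
|764.6 − 794| = 29.4.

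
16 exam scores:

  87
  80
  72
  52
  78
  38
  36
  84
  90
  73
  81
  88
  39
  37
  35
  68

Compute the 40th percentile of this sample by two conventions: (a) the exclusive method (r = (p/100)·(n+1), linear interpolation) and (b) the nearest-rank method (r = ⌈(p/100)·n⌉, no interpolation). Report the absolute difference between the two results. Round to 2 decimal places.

Sorted: 35, 36, 37, 38, 39, 52, 68, 72, 73, 78, 80, 81, 84, 87, 88, 90.
n = 16.
(a) r = 6.8; between ranks 6 (52) and 7 (68): 64.8.
(b) the nearest-rank method: rank 7 → 68.
|64.8 − 68| = 3.2.

3.20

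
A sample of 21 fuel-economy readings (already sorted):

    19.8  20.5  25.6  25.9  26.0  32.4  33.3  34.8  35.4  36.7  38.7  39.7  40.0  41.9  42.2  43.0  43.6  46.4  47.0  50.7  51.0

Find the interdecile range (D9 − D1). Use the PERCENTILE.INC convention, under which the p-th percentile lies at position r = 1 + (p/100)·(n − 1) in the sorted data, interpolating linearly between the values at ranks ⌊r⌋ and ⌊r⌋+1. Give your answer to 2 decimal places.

n = 21.
P10: r = 3 (integer) → 25.6.
P90: r = 19 (integer) → 47.
Difference: 47 − 25.6 = 21.4.

21.40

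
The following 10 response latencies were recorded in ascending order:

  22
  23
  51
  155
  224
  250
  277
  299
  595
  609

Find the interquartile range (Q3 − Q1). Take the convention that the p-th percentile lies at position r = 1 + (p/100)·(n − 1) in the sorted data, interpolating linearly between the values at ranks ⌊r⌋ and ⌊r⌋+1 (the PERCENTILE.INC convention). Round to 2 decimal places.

216.50

n = 10.
P25: r = 3.25; ranks 3–4 are 51, 155; interpolating gives 77.
P75: r = 7.75; ranks 7–8 are 277, 299; interpolating gives 293.5.
Difference: 293.5 − 77 = 216.5.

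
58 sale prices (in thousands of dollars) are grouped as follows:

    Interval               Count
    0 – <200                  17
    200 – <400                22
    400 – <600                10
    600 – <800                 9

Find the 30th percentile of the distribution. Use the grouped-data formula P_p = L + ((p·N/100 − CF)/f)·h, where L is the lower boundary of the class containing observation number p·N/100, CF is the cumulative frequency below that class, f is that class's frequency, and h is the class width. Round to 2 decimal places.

N = 58; target position k = 30/100 · 58 = 17.4.
Cumulative frequencies: 17, 39, 49, 58.
Observation 17.4 falls in the class 200 – <400.
L = 200, CF = 17, f = 22, h = 200.
P30 = 200 + ((17.4 − 17)/22)·200 = 200 + 3.63636 = 203.636.

203.64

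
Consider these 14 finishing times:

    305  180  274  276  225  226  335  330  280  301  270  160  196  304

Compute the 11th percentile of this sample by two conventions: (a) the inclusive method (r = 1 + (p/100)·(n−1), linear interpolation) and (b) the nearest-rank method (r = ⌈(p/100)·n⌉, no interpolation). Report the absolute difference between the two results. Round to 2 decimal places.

6.88

Sorted: 160, 180, 196, 225, 226, 270, 274, 276, 280, 301, 304, 305, 330, 335.
n = 14.
(a) r = 2.43; between ranks 2 (180) and 3 (196): 186.88.
(b) the nearest-rank method: rank 2 → 180.
|186.88 − 180| = 6.88.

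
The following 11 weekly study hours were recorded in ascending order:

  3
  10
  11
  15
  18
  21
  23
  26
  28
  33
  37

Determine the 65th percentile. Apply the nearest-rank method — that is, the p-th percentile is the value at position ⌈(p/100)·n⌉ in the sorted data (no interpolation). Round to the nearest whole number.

n = 11.
Position = ⌈65/100 · 11⌉ = ⌈7.15⌉ = 8.
The value at rank 8 is 26.

26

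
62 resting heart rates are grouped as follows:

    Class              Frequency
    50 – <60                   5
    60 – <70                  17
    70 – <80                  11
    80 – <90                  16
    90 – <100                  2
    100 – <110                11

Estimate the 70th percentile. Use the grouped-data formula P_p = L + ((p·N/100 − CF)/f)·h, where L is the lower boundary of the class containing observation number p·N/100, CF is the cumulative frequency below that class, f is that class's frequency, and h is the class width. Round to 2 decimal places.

86.50

N = 62; target position k = 70/100 · 62 = 43.4.
Cumulative frequencies: 5, 22, 33, 49, 51, 62.
Observation 43.4 falls in the class 80 – <90.
L = 80, CF = 33, f = 16, h = 10.
P70 = 80 + ((43.4 − 33)/16)·10 = 80 + 6.5 = 86.5.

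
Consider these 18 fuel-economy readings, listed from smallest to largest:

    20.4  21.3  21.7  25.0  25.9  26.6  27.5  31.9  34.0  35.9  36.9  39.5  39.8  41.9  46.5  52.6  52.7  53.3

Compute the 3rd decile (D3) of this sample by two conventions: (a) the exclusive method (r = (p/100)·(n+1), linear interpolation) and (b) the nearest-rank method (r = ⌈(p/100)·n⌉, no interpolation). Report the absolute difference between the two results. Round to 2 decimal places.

n = 18.
(a) r = 5.7; between ranks 5 (25.9) and 6 (26.6): 26.39.
(b) the nearest-rank method: rank 6 → 26.6.
|26.39 − 26.6| = 0.21.

0.21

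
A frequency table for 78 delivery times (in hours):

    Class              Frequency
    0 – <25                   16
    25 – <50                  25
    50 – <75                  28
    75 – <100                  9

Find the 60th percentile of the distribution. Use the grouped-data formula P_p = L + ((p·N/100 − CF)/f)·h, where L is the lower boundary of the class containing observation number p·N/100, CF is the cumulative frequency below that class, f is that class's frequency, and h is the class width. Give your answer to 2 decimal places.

N = 78; target position k = 60/100 · 78 = 46.8.
Cumulative frequencies: 16, 41, 69, 78.
Observation 46.8 falls in the class 50 – <75.
L = 50, CF = 41, f = 28, h = 25.
P60 = 50 + ((46.8 − 41)/28)·25 = 50 + 5.17857 = 55.1786.

55.18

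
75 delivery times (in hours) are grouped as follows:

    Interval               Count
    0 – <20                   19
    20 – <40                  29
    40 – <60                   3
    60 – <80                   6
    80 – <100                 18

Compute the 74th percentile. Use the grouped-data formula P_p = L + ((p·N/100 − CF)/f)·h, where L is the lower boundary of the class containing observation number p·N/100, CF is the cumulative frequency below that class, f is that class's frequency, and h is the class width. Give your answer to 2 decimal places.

75.00

N = 75; target position k = 74/100 · 75 = 55.5.
Cumulative frequencies: 19, 48, 51, 57, 75.
Observation 55.5 falls in the class 60 – <80.
L = 60, CF = 51, f = 6, h = 20.
P74 = 60 + ((55.5 − 51)/6)·20 = 60 + 15 = 75.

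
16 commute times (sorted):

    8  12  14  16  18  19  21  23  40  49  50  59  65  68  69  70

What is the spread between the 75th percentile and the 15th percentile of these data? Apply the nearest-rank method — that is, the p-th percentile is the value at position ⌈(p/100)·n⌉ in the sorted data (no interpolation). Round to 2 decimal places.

45.00

n = 16.
P15: rank ⌈15/100·16⌉ = 3 → 14.
P75: rank ⌈75/100·16⌉ = 12 → 59.
Difference: 59 − 14 = 45.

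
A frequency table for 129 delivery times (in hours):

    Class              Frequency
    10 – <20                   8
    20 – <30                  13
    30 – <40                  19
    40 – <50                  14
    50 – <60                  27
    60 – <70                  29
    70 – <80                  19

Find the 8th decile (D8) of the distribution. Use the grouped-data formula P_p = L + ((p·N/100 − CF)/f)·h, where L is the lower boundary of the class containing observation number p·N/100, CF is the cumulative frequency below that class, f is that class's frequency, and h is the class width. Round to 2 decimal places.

N = 129; target position k = 80/100 · 129 = 103.2.
Cumulative frequencies: 8, 21, 40, 54, 81, 110, 129.
Observation 103.2 falls in the class 60 – <70.
L = 60, CF = 81, f = 29, h = 10.
P80 = 60 + ((103.2 − 81)/29)·10 = 60 + 7.65517 = 67.6552.

67.66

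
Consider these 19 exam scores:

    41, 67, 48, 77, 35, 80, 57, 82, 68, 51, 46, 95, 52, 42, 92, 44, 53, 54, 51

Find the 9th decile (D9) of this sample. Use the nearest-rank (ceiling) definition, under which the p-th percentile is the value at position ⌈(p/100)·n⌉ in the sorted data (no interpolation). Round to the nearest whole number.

Sorted: 35, 41, 42, 44, 46, 48, 51, 51, 52, 53, 54, 57, 67, 68, 77, 80, 82, 92, 95.
n = 19.
Position = ⌈90/100 · 19⌉ = ⌈17.1⌉ = 18.
The value at rank 18 is 92.

92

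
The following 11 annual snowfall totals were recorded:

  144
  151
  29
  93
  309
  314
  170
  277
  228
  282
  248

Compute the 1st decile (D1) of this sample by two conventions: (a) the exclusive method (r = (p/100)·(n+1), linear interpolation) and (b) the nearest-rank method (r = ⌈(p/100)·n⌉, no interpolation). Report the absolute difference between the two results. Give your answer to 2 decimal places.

51.20

Sorted: 29, 93, 144, 151, 170, 228, 248, 277, 282, 309, 314.
n = 11.
(a) r = 1.2; between ranks 1 (29) and 2 (93): 41.8.
(b) the nearest-rank method: rank 2 → 93.
|41.8 − 93| = 51.2.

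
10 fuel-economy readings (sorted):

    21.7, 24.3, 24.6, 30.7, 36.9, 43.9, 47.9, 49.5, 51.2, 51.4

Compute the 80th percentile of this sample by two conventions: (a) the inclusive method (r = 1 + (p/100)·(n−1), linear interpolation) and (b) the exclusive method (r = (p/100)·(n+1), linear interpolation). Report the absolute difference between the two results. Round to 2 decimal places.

1.02

n = 10.
(a) r = 8.2; between ranks 8 (49.5) and 9 (51.2): 49.84.
(b) r = 8.8; between ranks 8 (49.5) and 9 (51.2): 50.86.
|49.84 − 50.86| = 1.02.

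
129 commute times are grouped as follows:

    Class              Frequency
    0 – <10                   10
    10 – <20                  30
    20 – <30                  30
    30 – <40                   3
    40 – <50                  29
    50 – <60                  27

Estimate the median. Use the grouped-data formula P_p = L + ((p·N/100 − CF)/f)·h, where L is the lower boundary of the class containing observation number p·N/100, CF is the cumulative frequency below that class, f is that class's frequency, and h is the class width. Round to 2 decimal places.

N = 129; target position k = 50/100 · 129 = 64.5.
Cumulative frequencies: 10, 40, 70, 73, 102, 129.
Observation 64.5 falls in the class 20 – <30.
L = 20, CF = 40, f = 30, h = 10.
P50 = 20 + ((64.5 − 40)/30)·10 = 20 + 8.16667 = 28.1667.

28.17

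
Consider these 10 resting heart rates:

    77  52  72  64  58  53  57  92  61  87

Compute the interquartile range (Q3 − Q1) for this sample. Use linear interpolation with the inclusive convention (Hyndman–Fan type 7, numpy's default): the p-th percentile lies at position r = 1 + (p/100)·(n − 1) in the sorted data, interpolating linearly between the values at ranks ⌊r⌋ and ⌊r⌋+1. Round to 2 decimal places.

Sorted: 52, 53, 57, 58, 61, 64, 72, 77, 87, 92.
n = 10.
P25: r = 3.25; ranks 3–4 are 57, 58; interpolating gives 57.25.
P75: r = 7.75; ranks 7–8 are 72, 77; interpolating gives 75.75.
Difference: 75.75 − 57.25 = 18.5.

18.50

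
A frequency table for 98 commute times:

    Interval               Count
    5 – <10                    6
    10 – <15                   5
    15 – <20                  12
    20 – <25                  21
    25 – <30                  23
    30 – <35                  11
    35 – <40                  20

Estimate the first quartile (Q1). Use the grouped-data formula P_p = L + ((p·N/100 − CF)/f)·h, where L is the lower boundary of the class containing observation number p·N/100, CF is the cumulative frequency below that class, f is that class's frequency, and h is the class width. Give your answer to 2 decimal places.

N = 98; target position k = 25/100 · 98 = 24.5.
Cumulative frequencies: 6, 11, 23, 44, 67, 78, 98.
Observation 24.5 falls in the class 20 – <25.
L = 20, CF = 23, f = 21, h = 5.
P25 = 20 + ((24.5 − 23)/21)·5 = 20 + 0.357143 = 20.3571.

20.36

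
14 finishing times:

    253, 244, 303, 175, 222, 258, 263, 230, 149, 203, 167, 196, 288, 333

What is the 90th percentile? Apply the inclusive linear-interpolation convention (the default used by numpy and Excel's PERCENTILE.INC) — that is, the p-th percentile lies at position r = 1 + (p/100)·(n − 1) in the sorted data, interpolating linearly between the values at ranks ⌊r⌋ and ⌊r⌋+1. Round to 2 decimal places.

Sorted: 149, 167, 175, 196, 203, 222, 230, 244, 253, 258, 263, 288, 303, 333.
n = 14.
r = 1 + (90/100)·(14 − 1) = 1 + 11.7 = 12.7.
Rank 12 is 288 and rank 13 is 303.
Interpolate: 288 + 0.7·(303 − 288) = 288 + 0.7·15 = 298.5.

298.50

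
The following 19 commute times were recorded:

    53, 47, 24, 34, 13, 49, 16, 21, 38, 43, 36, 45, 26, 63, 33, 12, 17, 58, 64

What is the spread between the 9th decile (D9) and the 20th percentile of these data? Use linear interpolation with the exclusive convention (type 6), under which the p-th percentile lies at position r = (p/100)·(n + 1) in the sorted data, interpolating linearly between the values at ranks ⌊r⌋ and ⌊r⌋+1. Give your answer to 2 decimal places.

Sorted: 12, 13, 16, 17, 21, 24, 26, 33, 34, 36, 38, 43, 45, 47, 49, 53, 58, 63, 64.
n = 19.
P20: r = 4 (integer) → 17.
P90: r = 18 (integer) → 63.
Difference: 63 − 17 = 46.

46.00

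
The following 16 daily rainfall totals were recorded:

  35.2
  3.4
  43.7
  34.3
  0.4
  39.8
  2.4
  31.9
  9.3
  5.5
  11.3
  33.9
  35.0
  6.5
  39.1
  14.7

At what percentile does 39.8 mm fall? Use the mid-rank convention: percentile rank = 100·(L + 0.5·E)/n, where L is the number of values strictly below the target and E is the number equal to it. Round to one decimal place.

90.6

Sorted: 0.4, 2.4, 3.4, 5.5, 6.5, 9.3, 11.3, 14.7, 31.9, 33.9, 34.3, 35.0, 35.2, 39.1, 39.8, 43.7.
Count below 39.8: L = 14; count equal: E = 1; n = 16.
Percentile rank = 100·(14 + 0.5·1)/16 = 100·14.5/16 = 90.62.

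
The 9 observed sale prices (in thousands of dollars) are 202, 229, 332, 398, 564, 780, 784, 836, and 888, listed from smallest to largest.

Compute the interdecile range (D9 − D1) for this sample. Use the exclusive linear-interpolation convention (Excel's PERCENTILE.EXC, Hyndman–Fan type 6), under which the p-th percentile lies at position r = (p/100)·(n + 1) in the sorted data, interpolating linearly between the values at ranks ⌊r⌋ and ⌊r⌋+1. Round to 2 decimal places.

n = 9.
P10: r = 1 (integer) → 202.
P90: r = 9 (integer) → 888.
Difference: 888 − 202 = 686.

686.00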